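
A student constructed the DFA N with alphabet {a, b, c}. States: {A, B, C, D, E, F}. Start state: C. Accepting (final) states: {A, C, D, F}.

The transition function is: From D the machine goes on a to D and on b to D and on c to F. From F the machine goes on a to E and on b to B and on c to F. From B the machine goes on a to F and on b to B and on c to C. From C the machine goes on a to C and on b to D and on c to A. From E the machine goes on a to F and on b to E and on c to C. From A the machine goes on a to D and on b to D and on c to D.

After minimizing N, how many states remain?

All states are reachable from the start state.
Start with accepting vs non-accepting: {A,C,D,F} | {B,E}.
Refine {A,C,D,F} on symbol a: members go to different blocks, giving {A,C,D} and {F}.
Split {A,C,D} by δ(·,c) → {A,C} and {D}.
On input a, block {A,C} splits into {A} and {C}.
The partition is now stable with 5 blocks: {A} | {B,E} | {F} | {D} | {C}.

5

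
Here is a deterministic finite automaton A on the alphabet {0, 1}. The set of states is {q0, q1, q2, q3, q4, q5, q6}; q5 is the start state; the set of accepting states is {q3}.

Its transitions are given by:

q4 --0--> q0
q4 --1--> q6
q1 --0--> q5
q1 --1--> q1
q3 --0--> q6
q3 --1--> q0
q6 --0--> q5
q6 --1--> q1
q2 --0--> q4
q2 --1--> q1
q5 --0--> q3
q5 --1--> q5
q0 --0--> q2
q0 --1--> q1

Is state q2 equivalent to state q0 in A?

Every state is reachable, so we keep all 7.
Start with accepting vs non-accepting: {q3} | {q0,q1,q2,q4,q5,q6}.
On input 0, block {q0,q1,q2,q4,q5,q6} splits into {q0,q1,q2,q4,q6} and {q5}.
Refine {q0,q1,q2,q4,q6} on symbol 0: members go to different blocks, giving {q0,q2,q4} and {q1,q6}.
The partition is now stable with 4 blocks: {q3} | {q0,q2,q4} | {q5} | {q1,q6}.
q2 and q0 lie in the same block of the stable partition, so they are equivalent — no string distinguishes them.

Yes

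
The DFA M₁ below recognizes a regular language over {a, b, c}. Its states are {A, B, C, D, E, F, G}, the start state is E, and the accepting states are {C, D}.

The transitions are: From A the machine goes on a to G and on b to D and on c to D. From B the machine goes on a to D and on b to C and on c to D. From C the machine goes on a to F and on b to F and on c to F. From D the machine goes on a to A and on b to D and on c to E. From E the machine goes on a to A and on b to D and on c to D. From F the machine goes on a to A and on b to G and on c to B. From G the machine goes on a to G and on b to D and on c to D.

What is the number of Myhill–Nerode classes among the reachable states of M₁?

Reachable states from the start: {A,D,E,G}. Unreachable: {B,C,F} — drop them.
P0 = {D} | {A,E,G}.
Stable partition: {D} | {A,E,G} — 2 equivalence classes.

2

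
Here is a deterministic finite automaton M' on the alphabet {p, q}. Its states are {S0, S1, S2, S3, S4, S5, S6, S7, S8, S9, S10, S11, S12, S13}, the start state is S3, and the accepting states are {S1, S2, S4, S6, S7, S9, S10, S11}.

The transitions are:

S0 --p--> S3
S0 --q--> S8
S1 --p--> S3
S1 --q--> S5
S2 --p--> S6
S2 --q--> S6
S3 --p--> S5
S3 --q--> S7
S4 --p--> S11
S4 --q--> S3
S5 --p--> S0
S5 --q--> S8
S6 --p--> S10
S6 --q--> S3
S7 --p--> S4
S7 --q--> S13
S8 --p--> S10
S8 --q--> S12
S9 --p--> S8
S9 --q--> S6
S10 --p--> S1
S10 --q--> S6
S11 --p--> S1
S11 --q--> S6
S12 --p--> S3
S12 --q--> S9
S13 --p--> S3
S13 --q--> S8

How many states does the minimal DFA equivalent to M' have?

States {S2} cannot be reached from the start state, so discard them.
P0 = {S1,S4,S6,S7,S9,S10,S11} | {S0,S3,S5,S8,S12,S13}.
Refine {S1,S4,S6,S7,S9,S10,S11} on symbol p: members go to different blocks, giving {S4,S6,S7,S10,S11} and {S1,S9}.
On input p, block {S4,S6,S7,S10,S11} splits into {S4,S6,S7} and {S10,S11}.
On input p, block {S4,S6,S7} splits into {S4,S6} and {S7}.
On input p, block {S0,S3,S5,S8,S12,S13} splits into {S0,S3,S5,S12,S13} and {S8}.
Split {S0,S3,S5,S12,S13} by δ(·,q) → {S0,S5,S13} and {S3} and {S12}.
On input p, block {S0,S5,S13} splits into {S0,S13} and {S5}.
Refine {S1,S9} on symbol p: members go to different blocks, giving {S1} and {S9}.
The partition is now stable with 10 blocks: {S4,S6} | {S0,S13} | {S1} | {S10,S11} | {S7} | {S8} | {S3} | {S12} | {S5} | {S9}.

10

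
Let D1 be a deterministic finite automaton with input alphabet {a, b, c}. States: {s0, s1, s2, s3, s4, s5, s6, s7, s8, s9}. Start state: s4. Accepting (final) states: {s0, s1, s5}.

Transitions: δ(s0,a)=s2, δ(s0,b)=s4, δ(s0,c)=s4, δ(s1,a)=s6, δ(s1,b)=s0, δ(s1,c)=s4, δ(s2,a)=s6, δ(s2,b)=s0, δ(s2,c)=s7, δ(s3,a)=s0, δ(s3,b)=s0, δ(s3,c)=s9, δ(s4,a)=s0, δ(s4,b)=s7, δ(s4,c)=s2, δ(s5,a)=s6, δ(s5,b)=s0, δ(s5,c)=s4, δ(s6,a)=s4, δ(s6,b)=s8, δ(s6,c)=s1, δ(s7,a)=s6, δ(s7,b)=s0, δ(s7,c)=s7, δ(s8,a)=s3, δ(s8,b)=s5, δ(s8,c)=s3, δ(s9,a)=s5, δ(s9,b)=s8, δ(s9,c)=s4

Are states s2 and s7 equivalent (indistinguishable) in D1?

Yes

Initial partition by acceptance: {s0,s1,s5} | {s2,s3,s4,s6,s7,s8,s9}.
Refine {s0,s1,s5} on symbol b: members go to different blocks, giving {s1,s5} and {s0}.
On input a, block {s2,s3,s4,s6,s7,s8,s9} splits into {s2,s6,s7,s8} and {s3,s4} and {s9}.
Refine {s2,s6,s7,s8} on symbol a: members go to different blocks, giving {s2,s7} and {s6,s8}.
On input b, block {s3,s4} splits into {s3} and {s4}.
On input a, block {s6,s8} splits into {s6} and {s8}.
Stable partition: {s1,s5} | {s2,s7} | {s0} | {s3} | {s9} | {s6} | {s4} | {s8} — 8 equivalence classes.
s2 and s7 lie in the same block of the stable partition, so they are equivalent — no string distinguishes them.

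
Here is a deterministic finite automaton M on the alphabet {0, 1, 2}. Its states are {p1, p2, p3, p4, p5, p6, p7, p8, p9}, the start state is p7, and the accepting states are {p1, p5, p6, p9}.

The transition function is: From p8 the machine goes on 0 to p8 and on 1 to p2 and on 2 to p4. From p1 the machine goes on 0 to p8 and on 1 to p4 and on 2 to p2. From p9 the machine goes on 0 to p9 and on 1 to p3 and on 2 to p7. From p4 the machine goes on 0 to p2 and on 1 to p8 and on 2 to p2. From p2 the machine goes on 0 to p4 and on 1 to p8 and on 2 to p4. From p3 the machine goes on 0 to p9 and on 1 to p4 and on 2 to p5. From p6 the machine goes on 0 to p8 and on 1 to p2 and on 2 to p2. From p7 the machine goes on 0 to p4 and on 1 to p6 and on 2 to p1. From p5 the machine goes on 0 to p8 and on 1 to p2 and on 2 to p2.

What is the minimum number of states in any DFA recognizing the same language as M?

First remove the unreachable states {p3,p5,p9}; 6 states remain.
Initial partition by acceptance: {p1,p6} | {p2,p4,p7,p8}.
Split {p2,p4,p7,p8} by δ(·,1) → {p2,p4,p8} and {p7}.
The partition is now stable with 3 blocks: {p1,p6} | {p2,p4,p8} | {p7}.

3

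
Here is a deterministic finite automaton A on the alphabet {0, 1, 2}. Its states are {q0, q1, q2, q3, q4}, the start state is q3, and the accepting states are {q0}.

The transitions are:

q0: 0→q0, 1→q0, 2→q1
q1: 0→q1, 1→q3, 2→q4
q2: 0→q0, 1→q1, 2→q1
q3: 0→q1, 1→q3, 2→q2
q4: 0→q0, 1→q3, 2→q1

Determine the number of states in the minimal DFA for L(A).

All states are reachable from the start state.
Initial partition by acceptance: {q0} | {q1,q2,q3,q4}.
Split {q1,q2,q3,q4} by δ(·,0) → {q1,q3} and {q2,q4}.
No further refinement is possible. Final partition (3 blocks): {q0} | {q1,q3} | {q2,q4}.

3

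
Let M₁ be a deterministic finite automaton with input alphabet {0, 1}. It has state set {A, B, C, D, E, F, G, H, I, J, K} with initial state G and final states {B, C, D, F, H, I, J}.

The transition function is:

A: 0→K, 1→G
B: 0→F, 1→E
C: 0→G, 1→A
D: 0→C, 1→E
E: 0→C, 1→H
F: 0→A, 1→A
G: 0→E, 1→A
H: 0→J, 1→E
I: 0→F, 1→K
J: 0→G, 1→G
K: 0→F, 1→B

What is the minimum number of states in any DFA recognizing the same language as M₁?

4

States {D,I} cannot be reached from the start state, so discard them.
Start with accepting vs non-accepting: {B,C,F,H,J} | {A,E,G,K}.
Refine {B,C,F,H,J} on symbol 0: members go to different blocks, giving {C,F,J} and {B,H}.
On input 0, block {A,E,G,K} splits into {A,G} and {E,K}.
The partition is now stable with 4 blocks: {C,F,J} | {A,G} | {B,H} | {E,K}.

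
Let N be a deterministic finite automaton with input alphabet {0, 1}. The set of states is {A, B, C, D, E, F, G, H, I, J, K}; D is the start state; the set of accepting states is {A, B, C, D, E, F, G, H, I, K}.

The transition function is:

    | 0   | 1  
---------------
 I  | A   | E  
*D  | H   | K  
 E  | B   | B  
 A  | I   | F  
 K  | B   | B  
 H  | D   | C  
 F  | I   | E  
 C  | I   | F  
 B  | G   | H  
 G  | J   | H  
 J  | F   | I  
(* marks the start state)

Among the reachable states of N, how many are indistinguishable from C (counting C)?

Every state is reachable, so we keep all 11.
P0 = {A,B,C,D,E,F,G,H,I,K} | {J}.
Split {A,B,C,D,E,F,G,H,I,K} by δ(·,0) → {A,B,C,D,E,F,H,I,K} and {G}.
Split {A,B,C,D,E,F,H,I,K} by δ(·,0) → {A,C,D,E,F,H,I,K} and {B}.
Refine {A,C,D,E,F,H,I,K} on symbol 0: members go to different blocks, giving {A,C,D,F,H,I} and {E,K}.
Split {A,C,D,F,H,I} by δ(·,1) → {A,C,H} and {D,F,I}.
Split {A,C,H} by δ(·,1) → {A,C} and {H}.
Refine {D,F,I} on symbol 0: members go to different blocks, giving {D} and {F} and {I}.
Stable partition: {A,C} | {J} | {G} | {B} | {E,K} | {D} | {H} | {F} | {I} — 9 equivalence classes.
State C belongs to the block {A,C}, which has 2 states.

2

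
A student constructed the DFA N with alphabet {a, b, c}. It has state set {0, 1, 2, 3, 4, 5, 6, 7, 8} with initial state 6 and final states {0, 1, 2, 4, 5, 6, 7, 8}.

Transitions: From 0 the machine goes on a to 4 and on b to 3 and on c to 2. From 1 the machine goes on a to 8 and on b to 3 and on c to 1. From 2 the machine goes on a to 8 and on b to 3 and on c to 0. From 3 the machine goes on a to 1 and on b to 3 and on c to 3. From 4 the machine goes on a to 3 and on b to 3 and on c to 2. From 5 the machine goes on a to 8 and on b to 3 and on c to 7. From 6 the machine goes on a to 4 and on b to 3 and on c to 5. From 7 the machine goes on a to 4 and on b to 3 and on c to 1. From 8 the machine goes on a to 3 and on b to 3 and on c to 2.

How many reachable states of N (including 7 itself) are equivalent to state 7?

6

P0 = {0,1,2,4,5,6,7,8} | {3}.
Split {0,1,2,4,5,6,7,8} by δ(·,a) → {0,1,2,5,6,7} and {4,8}.
Stable partition: {0,1,2,5,6,7} | {3} | {4,8} — 3 equivalence classes.
The equivalence class containing 7 is {0,1,2,5,6,7}, of size 6.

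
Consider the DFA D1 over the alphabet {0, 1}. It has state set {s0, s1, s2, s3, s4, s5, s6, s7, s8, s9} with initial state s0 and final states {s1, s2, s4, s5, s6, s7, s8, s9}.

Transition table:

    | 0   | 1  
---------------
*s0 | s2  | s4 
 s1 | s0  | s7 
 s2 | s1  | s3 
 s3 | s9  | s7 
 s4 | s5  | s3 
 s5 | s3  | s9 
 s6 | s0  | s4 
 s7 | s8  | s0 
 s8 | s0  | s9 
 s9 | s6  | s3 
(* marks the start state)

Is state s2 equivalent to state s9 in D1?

Start with accepting vs non-accepting: {s1,s2,s4,s5,s6,s7,s8,s9} | {s0,s3}.
Split {s1,s2,s4,s5,s6,s7,s8,s9} by δ(·,0) → {s1,s5,s6,s8} and {s2,s4,s7,s9}.
Stable partition: {s1,s5,s6,s8} | {s0,s3} | {s2,s4,s7,s9} — 3 equivalence classes.
s2 and s9 lie in the same block of the stable partition, so they are equivalent — no string distinguishes them.

Yes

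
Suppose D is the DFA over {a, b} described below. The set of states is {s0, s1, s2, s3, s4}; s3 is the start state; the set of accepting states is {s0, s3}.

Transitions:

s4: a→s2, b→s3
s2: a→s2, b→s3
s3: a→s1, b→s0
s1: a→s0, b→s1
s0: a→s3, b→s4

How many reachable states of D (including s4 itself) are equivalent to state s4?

2

Every state is reachable, so we keep all 5.
P0 = {s0,s3} | {s1,s2,s4}.
On input a, block {s0,s3} splits into {s0} and {s3}.
Refine {s1,s2,s4} on symbol a: members go to different blocks, giving {s2,s4} and {s1}.
The partition is now stable with 4 blocks: {s0} | {s2,s4} | {s3} | {s1}.
State s4 belongs to the block {s2,s4}, which has 2 states.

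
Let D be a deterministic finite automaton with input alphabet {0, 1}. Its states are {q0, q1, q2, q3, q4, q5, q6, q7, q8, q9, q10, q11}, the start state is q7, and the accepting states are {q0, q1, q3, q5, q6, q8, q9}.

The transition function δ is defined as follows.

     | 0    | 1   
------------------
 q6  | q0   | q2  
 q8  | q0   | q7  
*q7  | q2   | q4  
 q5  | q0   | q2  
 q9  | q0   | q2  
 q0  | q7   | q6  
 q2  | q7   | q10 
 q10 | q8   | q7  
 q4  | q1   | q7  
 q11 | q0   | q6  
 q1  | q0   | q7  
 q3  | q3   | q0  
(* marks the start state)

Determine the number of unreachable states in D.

BFS from q7 reaches {q0, q1, q2, q4, q6, q7, q8, q10}; the 4 state(s) q3, q5, q9, q11 are never visited.

4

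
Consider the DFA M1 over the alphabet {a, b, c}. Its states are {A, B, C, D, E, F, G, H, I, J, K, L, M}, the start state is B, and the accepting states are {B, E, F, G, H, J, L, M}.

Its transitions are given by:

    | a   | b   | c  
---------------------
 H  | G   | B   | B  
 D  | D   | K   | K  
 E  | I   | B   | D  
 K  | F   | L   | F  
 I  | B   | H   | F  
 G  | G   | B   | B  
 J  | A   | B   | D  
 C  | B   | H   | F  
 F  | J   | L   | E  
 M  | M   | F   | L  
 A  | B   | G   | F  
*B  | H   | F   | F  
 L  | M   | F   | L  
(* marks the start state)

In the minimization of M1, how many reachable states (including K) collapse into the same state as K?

First remove the unreachable states {C}; 12 states remain.
P0 = {B,E,F,G,H,J,L,M} | {A,D,I,K}.
Split {B,E,F,G,H,J,L,M} by δ(·,a) → {B,F,G,H,L,M} and {E,J}.
Refine {B,F,G,H,L,M} on symbol a: members go to different blocks, giving {B,G,H,L,M} and {F}.
Split {B,G,H,L,M} by δ(·,b) → {B,L,M} and {G,H}.
On input a, block {B,L,M} splits into {L,M} and {B}.
Refine {A,D,I,K} on symbol a: members go to different blocks, giving {A,I} and {D} and {K}.
No further refinement is possible. Final partition (8 blocks): {L,M} | {A,I} | {E,J} | {F} | {G,H} | {B} | {D} | {K}.
State K belongs to the block {K}, which has 1 states.

1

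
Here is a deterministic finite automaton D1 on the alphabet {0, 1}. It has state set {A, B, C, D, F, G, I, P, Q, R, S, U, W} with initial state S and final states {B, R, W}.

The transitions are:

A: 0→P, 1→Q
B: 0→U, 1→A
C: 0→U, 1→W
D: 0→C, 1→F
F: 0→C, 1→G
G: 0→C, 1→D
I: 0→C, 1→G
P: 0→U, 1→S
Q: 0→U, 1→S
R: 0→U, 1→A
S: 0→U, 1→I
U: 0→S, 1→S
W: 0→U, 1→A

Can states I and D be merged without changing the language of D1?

Yes

First remove the unreachable states {B,R}; 11 states remain.
P0 = {W} | {A,C,D,F,G,I,P,Q,S,U}.
Split {A,C,D,F,G,I,P,Q,S,U} by δ(·,1) → {A,D,F,G,I,P,Q,S,U} and {C}.
Split {A,D,F,G,I,P,Q,S,U} by δ(·,0) → {A,P,Q,S,U} and {D,F,G,I}.
Refine {A,P,Q,S,U} on symbol 1: members go to different blocks, giving {A,P,Q,U} and {S}.
Refine {A,P,Q,U} on symbol 0: members go to different blocks, giving {A,P,Q} and {U}.
On input 0, block {A,P,Q} splits into {P,Q} and {A}.
The partition is now stable with 7 blocks: {W} | {P,Q} | {C} | {D,F,G,I} | {S} | {U} | {A}.
I and D lie in the same block of the stable partition, so they are equivalent — no string distinguishes them.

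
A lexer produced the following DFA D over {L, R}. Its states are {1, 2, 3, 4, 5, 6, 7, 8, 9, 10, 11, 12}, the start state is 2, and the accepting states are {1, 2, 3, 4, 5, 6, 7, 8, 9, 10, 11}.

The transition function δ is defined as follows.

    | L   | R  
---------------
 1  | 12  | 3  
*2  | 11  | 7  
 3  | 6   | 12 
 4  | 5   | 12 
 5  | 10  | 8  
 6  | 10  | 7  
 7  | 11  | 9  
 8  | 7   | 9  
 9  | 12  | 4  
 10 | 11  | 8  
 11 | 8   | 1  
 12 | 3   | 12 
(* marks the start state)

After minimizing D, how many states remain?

6

Initial partition by acceptance: {1,2,3,4,5,6,7,8,9,10,11} | {12}.
Split {1,2,3,4,5,6,7,8,9,10,11} by δ(·,L) → {2,3,4,5,6,7,8,10,11} and {1,9}.
On input R, block {2,3,4,5,6,7,8,10,11} splits into {2,5,6,10} and {7,8,11} and {3,4}.
Split {2,5,6,10} by δ(·,L) → {2,10} and {5,6}.
Stable partition: {2,10} | {12} | {1,9} | {7,8,11} | {3,4} | {5,6} — 6 equivalence classes.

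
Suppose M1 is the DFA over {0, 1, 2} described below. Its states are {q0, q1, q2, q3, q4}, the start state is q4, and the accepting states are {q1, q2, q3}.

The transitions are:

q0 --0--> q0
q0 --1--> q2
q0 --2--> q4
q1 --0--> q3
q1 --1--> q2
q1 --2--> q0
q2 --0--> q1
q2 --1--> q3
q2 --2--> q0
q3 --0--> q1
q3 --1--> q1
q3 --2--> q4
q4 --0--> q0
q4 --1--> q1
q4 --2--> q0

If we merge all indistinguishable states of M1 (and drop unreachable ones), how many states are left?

2

All states are reachable from the start state.
P0 = {q1,q2,q3} | {q0,q4}.
The partition is now stable with 2 blocks: {q1,q2,q3} | {q0,q4}.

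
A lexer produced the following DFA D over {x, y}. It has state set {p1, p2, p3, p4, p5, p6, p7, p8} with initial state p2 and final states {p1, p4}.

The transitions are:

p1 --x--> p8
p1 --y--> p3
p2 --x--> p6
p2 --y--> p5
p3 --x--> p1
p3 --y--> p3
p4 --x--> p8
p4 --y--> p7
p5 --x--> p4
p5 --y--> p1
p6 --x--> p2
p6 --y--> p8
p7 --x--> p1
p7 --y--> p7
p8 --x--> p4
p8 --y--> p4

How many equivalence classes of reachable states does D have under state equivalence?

Start with accepting vs non-accepting: {p1,p4} | {p2,p3,p5,p6,p7,p8}.
On input x, block {p2,p3,p5,p6,p7,p8} splits into {p3,p5,p7,p8} and {p2,p6}.
Refine {p3,p5,p7,p8} on symbol y: members go to different blocks, giving {p3,p7} and {p5,p8}.
Stable partition: {p1,p4} | {p3,p7} | {p2,p6} | {p5,p8} — 4 equivalence classes.

4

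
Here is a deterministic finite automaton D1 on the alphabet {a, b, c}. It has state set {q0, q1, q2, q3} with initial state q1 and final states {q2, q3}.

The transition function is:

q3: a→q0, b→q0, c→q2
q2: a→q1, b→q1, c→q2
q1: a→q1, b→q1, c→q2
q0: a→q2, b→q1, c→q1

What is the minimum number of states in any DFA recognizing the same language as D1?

2

States {q0,q3} cannot be reached from the start state, so discard them.
Start with accepting vs non-accepting: {q2} | {q1}.
The partition is now stable with 2 blocks: {q2} | {q1}.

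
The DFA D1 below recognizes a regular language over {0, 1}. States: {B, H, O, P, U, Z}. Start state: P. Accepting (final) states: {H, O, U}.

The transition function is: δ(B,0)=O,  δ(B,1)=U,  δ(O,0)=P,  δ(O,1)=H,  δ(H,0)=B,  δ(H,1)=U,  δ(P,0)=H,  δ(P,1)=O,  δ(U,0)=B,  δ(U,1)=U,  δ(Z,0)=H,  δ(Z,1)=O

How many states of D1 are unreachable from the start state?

No path from P leads to Z; the other 5 states are all reachable.

1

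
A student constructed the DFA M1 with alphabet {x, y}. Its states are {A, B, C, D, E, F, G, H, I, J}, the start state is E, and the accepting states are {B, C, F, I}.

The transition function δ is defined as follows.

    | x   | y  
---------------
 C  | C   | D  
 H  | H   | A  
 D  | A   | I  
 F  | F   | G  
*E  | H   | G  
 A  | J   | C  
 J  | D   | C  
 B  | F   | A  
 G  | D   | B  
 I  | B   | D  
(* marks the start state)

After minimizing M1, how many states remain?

3

All states are reachable from the start state.
P0 = {B,C,F,I} | {A,D,E,G,H,J}.
Refine {A,D,E,G,H,J} on symbol y: members go to different blocks, giving {A,D,G,J} and {E,H}.
No further refinement is possible. Final partition (3 blocks): {B,C,F,I} | {A,D,G,J} | {E,H}.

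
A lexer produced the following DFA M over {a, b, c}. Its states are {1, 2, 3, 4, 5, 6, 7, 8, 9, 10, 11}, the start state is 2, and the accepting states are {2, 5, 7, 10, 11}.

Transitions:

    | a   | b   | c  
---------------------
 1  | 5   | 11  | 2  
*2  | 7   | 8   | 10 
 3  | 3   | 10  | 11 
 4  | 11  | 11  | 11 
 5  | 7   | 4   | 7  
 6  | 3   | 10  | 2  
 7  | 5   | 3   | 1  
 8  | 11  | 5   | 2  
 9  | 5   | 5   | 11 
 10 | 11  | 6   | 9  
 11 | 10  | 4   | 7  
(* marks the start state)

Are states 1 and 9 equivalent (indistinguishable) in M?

Every state is reachable, so we keep all 11.
Initial partition by acceptance: {2,5,7,10,11} | {1,3,4,6,8,9}.
On input c, block {2,5,7,10,11} splits into {2,5,11} and {7,10}.
Split {1,3,4,6,8,9} by δ(·,a) → {1,4,8,9} and {3,6}.
No further refinement is possible. Final partition (4 blocks): {2,5,11} | {1,4,8,9} | {7,10} | {3,6}.
1 and 9 lie in the same block of the stable partition, so they are equivalent — no string distinguishes them.

Yes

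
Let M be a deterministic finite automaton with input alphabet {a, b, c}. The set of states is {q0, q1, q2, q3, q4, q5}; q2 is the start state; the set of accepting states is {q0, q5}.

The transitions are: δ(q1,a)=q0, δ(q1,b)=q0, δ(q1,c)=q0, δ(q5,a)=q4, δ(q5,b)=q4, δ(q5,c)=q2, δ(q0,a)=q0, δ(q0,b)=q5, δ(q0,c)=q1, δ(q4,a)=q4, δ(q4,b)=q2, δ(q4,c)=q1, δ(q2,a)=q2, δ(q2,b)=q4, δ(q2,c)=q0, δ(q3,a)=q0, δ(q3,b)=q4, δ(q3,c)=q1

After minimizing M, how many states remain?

5

States {q3} cannot be reached from the start state, so discard them.
P0 = {q0,q5} | {q1,q2,q4}.
On input a, block {q0,q5} splits into {q0} and {q5}.
Refine {q1,q2,q4} on symbol a: members go to different blocks, giving {q2,q4} and {q1}.
Refine {q2,q4} on symbol c: members go to different blocks, giving {q2} and {q4}.
The partition is now stable with 5 blocks: {q0} | {q2} | {q5} | {q1} | {q4}.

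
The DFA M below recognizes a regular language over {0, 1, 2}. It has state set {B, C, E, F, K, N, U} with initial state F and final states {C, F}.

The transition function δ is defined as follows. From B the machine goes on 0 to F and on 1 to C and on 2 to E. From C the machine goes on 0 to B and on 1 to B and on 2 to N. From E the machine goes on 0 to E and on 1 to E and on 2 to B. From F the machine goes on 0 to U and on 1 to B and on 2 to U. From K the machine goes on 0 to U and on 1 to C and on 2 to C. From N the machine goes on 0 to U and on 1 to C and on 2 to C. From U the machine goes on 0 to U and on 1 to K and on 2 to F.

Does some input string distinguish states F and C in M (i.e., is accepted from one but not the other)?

Yes

Every state is reachable, so we keep all 7.
P0 = {C,F} | {B,E,K,N,U}.
Refine {B,E,K,N,U} on symbol 0: members go to different blocks, giving {E,K,N,U} and {B}.
Refine {C,F} on symbol 0: members go to different blocks, giving {F} and {C}.
On input 1, block {E,K,N,U} splits into {K,N} and {E,U}.
Split {E,U} by δ(·,1) → {E} and {U}.
The partition is now stable with 6 blocks: {F} | {K,N} | {B} | {C} | {E} | {U}.
F and C end up in different blocks, so they are distinguishable. For instance, the string '00' is accepted from only C.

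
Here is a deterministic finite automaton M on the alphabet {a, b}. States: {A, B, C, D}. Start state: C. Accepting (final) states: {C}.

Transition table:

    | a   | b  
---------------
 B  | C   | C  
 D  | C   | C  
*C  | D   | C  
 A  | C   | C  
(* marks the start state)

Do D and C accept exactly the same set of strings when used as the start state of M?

No

First remove the unreachable states {A,B}; 2 states remain.
Initial partition by acceptance: {C} | {D}.
No further refinement is possible. Final partition (2 blocks): {C} | {D}.
D and C end up in different blocks, so they are distinguishable. For instance, the string 'ε' is accepted from only C.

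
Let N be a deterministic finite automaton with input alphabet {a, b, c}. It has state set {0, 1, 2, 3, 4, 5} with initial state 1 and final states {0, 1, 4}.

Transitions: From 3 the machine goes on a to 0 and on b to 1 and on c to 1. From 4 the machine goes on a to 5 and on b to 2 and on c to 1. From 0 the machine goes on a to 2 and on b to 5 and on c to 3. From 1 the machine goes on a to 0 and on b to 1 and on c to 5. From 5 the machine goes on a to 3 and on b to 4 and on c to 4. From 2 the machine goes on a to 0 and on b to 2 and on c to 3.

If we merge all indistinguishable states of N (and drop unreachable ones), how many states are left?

Initial partition by acceptance: {0,1,4} | {2,3,5}.
Split {0,1,4} by δ(·,a) → {0,4} and {1}.
On input c, block {0,4} splits into {0} and {4}.
Refine {2,3,5} on symbol a: members go to different blocks, giving {2,3} and {5}.
On input b, block {2,3} splits into {2} and {3}.
Stable partition: {0} | {2} | {1} | {4} | {5} | {3} — 6 equivalence classes.

6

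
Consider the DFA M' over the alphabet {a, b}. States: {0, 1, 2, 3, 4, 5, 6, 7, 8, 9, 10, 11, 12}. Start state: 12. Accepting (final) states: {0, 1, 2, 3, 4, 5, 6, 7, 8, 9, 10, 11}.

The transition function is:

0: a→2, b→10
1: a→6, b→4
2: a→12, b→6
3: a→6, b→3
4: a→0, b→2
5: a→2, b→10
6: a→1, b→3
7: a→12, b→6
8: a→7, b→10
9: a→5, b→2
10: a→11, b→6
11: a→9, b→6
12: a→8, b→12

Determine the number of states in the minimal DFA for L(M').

9

Every state is reachable, so we keep all 13.
Initial partition by acceptance: {0,1,2,3,4,5,6,7,8,9,10,11} | {12}.
Split {0,1,2,3,4,5,6,7,8,9,10,11} by δ(·,a) → {0,1,3,4,5,6,8,9,10,11} and {2,7}.
On input a, block {0,1,3,4,5,6,8,9,10,11} splits into {1,3,4,6,9,10,11} and {0,5,8}.
Split {1,3,4,6,9,10,11} by δ(·,a) → {1,3,6,10,11} and {4,9}.
Refine {1,3,6,10,11} on symbol a: members go to different blocks, giving {1,3,6,10} and {11}.
On input a, block {1,3,6,10} splits into {1,3,6} and {10}.
On input b, block {1,3,6} splits into {3,6} and {1}.
On input a, block {3,6} splits into {3} and {6}.
Stable partition: {3} | {12} | {2,7} | {0,5,8} | {4,9} | {11} | {10} | {1} | {6} — 9 equivalence classes.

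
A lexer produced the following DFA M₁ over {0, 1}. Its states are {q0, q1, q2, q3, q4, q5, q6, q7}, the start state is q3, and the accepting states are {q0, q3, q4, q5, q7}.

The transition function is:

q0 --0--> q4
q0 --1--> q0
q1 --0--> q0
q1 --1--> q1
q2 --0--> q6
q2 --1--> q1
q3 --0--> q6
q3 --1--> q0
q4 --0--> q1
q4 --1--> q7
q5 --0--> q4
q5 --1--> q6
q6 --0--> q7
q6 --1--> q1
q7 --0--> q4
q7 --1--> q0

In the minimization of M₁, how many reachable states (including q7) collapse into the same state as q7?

Reachable states from the start: {q0,q1,q3,q4,q6,q7}. Unreachable: {q2,q5} — drop them.
Initial partition by acceptance: {q0,q3,q4,q7} | {q1,q6}.
On input 0, block {q0,q3,q4,q7} splits into {q0,q7} and {q3,q4}.
Stable partition: {q0,q7} | {q1,q6} | {q3,q4} — 3 equivalence classes.
The equivalence class containing q7 is {q0,q7}, of size 2.

2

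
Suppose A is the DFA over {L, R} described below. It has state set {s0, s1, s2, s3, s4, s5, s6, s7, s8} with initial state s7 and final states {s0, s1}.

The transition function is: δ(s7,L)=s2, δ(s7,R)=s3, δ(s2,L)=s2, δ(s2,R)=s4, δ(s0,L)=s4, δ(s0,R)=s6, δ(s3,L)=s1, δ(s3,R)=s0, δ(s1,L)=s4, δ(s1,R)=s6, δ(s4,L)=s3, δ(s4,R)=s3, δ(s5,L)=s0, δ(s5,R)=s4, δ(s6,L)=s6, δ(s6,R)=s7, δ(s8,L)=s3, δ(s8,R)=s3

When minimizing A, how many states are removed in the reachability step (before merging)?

2

Starting at s7 and following transitions, the reachable set is {s0, s1, s2, s3, s4, s6, s7}. That leaves s5, s8 unreachable — 2 in total.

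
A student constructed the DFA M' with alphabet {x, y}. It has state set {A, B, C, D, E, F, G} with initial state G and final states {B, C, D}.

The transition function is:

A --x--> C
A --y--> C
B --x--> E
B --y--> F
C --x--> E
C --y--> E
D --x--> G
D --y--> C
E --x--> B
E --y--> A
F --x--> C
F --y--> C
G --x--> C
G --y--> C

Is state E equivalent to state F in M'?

Reachable states from the start: {A,B,C,E,F,G}. Unreachable: {D} — drop them.
Start with accepting vs non-accepting: {B,C} | {A,E,F,G}.
Split {A,E,F,G} by δ(·,y) → {A,F,G} and {E}.
Split {B,C} by δ(·,y) → {B} and {C}.
Stable partition: {B} | {A,F,G} | {E} | {C} — 4 equivalence classes.
E and F end up in different blocks, so they are distinguishable. For instance, the string 'y' is accepted from only F.

No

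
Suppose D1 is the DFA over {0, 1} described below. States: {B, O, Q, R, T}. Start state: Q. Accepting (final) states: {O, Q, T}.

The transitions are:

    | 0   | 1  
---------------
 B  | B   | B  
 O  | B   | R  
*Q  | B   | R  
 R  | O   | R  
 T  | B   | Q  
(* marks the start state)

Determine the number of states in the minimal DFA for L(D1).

3

States {T} cannot be reached from the start state, so discard them.
P0 = {O,Q} | {B,R}.
On input 0, block {B,R} splits into {B} and {R}.
No further refinement is possible. Final partition (3 blocks): {O,Q} | {B} | {R}.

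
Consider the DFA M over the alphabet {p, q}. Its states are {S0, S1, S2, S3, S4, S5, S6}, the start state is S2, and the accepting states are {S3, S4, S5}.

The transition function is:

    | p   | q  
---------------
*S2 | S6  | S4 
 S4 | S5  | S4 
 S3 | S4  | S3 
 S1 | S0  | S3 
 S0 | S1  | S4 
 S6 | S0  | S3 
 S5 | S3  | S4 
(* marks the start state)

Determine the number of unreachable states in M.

0

A breadth-first search from the start state visits every state.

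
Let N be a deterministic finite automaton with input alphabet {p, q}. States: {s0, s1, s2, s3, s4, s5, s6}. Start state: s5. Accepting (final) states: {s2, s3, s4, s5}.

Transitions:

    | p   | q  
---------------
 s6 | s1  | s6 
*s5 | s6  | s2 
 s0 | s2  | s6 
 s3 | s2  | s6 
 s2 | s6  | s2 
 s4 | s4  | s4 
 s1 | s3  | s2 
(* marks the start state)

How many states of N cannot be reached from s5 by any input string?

2

BFS from s5 reaches {s1, s2, s3, s5, s6}; the 2 state(s) s0, s4 are never visited.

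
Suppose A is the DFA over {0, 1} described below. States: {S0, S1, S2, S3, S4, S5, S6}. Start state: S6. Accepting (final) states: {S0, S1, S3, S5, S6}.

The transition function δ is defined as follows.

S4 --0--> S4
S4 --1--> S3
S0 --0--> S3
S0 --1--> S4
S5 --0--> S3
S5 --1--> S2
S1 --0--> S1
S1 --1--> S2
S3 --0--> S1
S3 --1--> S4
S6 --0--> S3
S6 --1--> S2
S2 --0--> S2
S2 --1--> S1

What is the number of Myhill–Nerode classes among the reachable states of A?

Reachable states from the start: {S1,S2,S3,S4,S6}. Unreachable: {S0,S5} — drop them.
Start with accepting vs non-accepting: {S1,S3,S6} | {S2,S4}.
The partition is now stable with 2 blocks: {S1,S3,S6} | {S2,S4}.

2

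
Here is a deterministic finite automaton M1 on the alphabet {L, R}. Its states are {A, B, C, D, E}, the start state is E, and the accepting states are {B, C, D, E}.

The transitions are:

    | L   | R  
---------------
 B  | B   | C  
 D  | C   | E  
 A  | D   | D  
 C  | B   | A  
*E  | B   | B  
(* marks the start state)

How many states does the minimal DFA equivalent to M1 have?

5

Every state is reachable, so we keep all 5.
Start with accepting vs non-accepting: {B,C,D,E} | {A}.
Split {B,C,D,E} by δ(·,R) → {B,D,E} and {C}.
Split {B,D,E} by δ(·,L) → {B,E} and {D}.
Refine {B,E} on symbol R: members go to different blocks, giving {B} and {E}.
No further refinement is possible. Final partition (5 blocks): {B} | {A} | {C} | {D} | {E}.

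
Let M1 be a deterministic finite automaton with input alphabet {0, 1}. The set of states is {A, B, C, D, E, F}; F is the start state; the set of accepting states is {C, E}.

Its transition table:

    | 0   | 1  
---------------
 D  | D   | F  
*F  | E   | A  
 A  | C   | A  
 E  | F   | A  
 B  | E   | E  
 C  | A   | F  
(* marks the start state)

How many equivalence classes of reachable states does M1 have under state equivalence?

States {B,D} cannot be reached from the start state, so discard them.
Initial partition by acceptance: {C,E} | {A,F}.
Stable partition: {C,E} | {A,F} — 2 equivalence classes.

2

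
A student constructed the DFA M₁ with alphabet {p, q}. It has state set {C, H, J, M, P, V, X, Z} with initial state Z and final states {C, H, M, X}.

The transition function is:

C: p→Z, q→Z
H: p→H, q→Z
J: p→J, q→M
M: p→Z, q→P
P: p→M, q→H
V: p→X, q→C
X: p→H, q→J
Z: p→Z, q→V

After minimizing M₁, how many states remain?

8

Start with accepting vs non-accepting: {C,H,M,X} | {J,P,V,Z}.
On input p, block {C,H,M,X} splits into {C,M} and {H,X}.
On input p, block {J,P,V,Z} splits into {J,Z} and {V} and {P}.
On input q, block {C,M} splits into {C} and {M}.
On input q, block {J,Z} splits into {J} and {Z}.
On input q, block {H,X} splits into {X} and {H}.
No further refinement is possible. Final partition (8 blocks): {C} | {J} | {X} | {V} | {P} | {M} | {Z} | {H}.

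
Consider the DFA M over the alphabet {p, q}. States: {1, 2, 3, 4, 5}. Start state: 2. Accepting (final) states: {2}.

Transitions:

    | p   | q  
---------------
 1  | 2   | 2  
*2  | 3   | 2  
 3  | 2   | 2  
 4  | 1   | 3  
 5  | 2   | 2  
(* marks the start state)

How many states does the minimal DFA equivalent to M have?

States {1,4,5} cannot be reached from the start state, so discard them.
Initial partition by acceptance: {2} | {3}.
Stable partition: {2} | {3} — 2 equivalence classes.

2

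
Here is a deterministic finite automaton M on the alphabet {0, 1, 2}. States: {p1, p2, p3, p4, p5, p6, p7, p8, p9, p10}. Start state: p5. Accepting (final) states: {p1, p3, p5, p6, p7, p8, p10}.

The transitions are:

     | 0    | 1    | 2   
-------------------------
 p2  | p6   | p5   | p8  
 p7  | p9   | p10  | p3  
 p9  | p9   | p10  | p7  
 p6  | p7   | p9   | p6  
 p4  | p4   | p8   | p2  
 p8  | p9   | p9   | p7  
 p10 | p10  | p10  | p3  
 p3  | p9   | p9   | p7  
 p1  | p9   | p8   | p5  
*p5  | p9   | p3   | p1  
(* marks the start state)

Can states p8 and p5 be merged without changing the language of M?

No

States {p2,p4,p6} cannot be reached from the start state, so discard them.
Initial partition by acceptance: {p1,p3,p5,p7,p8,p10} | {p9}.
Refine {p1,p3,p5,p7,p8,p10} on symbol 0: members go to different blocks, giving {p1,p3,p5,p7,p8} and {p10}.
Refine {p1,p3,p5,p7,p8} on symbol 1: members go to different blocks, giving {p1,p5} and {p3,p8} and {p7}.
Stable partition: {p1,p5} | {p9} | {p10} | {p3,p8} | {p7} — 5 equivalence classes.
p8 and p5 end up in different blocks, so they are distinguishable. For instance, the string '1' is accepted from only p5.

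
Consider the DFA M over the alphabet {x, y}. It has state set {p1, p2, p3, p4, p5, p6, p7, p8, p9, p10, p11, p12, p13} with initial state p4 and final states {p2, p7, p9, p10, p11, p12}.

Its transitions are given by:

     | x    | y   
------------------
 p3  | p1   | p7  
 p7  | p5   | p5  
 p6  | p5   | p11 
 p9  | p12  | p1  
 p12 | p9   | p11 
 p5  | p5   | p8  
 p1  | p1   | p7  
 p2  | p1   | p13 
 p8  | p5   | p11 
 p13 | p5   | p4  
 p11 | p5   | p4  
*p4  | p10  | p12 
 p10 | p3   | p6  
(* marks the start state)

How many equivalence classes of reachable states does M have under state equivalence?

9

Reachable states from the start: {p1,p3,p4,p5,p6,p7,p8,p9,p10,p11,p12}. Unreachable: {p2,p13} — drop them.
Start with accepting vs non-accepting: {p7,p9,p10,p11,p12} | {p1,p3,p4,p5,p6,p8}.
Split {p7,p9,p10,p11,p12} by δ(·,x) → {p7,p10,p11} and {p9,p12}.
Refine {p1,p3,p4,p5,p6,p8} on symbol x: members go to different blocks, giving {p1,p3,p5,p6,p8} and {p4}.
Split {p7,p10,p11} by δ(·,y) → {p7,p10} and {p11}.
Split {p1,p3,p5,p6,p8} by δ(·,y) → {p1,p3} and {p6,p8} and {p5}.
On input x, block {p7,p10} splits into {p7} and {p10}.
Split {p9,p12} by δ(·,y) → {p9} and {p12}.
Stable partition: {p7} | {p1,p3} | {p9} | {p4} | {p11} | {p6,p8} | {p5} | {p10} | {p12} — 9 equivalence classes.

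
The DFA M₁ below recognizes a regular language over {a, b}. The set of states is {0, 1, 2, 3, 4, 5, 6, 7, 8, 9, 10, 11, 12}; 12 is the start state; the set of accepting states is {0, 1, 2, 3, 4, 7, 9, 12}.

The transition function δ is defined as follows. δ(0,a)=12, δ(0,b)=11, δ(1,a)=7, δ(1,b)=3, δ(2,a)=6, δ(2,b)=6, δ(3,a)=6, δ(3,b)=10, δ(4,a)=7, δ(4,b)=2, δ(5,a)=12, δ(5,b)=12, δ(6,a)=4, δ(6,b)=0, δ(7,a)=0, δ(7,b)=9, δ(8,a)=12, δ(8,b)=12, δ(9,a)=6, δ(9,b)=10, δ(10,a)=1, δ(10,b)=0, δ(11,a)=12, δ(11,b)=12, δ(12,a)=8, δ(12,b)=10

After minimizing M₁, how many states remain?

7

States {5} cannot be reached from the start state, so discard them.
P0 = {0,1,2,3,4,7,9,12} | {6,8,10,11}.
Split {0,1,2,3,4,7,9,12} by δ(·,a) → {0,1,4,7} and {2,3,9,12}.
Split {0,1,4,7} by δ(·,a) → {1,4,7} and {0}.
On input a, block {1,4,7} splits into {1,4} and {7}.
On input a, block {6,8,10,11} splits into {6,10} and {8,11}.
Split {2,3,9,12} by δ(·,a) → {2,3,9} and {12}.
The partition is now stable with 7 blocks: {1,4} | {6,10} | {2,3,9} | {0} | {7} | {8,11} | {12}.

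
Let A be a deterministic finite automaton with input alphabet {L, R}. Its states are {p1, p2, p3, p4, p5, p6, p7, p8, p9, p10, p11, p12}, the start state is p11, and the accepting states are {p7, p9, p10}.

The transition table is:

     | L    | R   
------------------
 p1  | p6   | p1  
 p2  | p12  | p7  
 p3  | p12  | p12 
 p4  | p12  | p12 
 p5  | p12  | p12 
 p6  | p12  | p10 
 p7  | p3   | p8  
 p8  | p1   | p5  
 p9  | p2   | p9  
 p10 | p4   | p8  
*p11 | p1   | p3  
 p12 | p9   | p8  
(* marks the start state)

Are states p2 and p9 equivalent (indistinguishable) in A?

P0 = {p7,p9,p10} | {p1,p2,p3,p4,p5,p6,p8,p11,p12}.
On input R, block {p7,p9,p10} splits into {p7,p10} and {p9}.
Split {p1,p2,p3,p4,p5,p6,p8,p11,p12} by δ(·,L) → {p1,p2,p3,p4,p5,p6,p8,p11} and {p12}.
Split {p1,p2,p3,p4,p5,p6,p8,p11} by δ(·,L) → {p2,p3,p4,p5,p6} and {p1,p8,p11}.
On input R, block {p2,p3,p4,p5,p6} splits into {p3,p4,p5} and {p2,p6}.
Split {p1,p8,p11} by δ(·,L) → {p8,p11} and {p1}.
Stable partition: {p7,p10} | {p3,p4,p5} | {p9} | {p12} | {p8,p11} | {p2,p6} | {p1} — 7 equivalence classes.
p2 and p9 end up in different blocks, so they are distinguishable. For instance, the string 'ε' is accepted from only p9.

No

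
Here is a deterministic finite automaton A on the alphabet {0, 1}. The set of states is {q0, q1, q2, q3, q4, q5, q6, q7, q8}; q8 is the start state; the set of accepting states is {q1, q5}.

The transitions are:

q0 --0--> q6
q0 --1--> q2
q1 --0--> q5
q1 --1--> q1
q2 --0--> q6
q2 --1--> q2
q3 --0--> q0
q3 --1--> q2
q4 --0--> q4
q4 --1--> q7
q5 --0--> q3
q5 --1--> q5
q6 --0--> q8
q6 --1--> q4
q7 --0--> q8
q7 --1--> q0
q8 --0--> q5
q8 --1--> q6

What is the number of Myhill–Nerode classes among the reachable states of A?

7

States {q1} cannot be reached from the start state, so discard them.
Initial partition by acceptance: {q5} | {q0,q2,q3,q4,q6,q7,q8}.
On input 0, block {q0,q2,q3,q4,q6,q7,q8} splits into {q0,q2,q3,q4,q6,q7} and {q8}.
Refine {q0,q2,q3,q4,q6,q7} on symbol 0: members go to different blocks, giving {q0,q2,q3,q4} and {q6,q7}.
Split {q0,q2,q3,q4} by δ(·,0) → {q0,q2} and {q3,q4}.
On input 1, block {q6,q7} splits into {q6} and {q7}.
On input 0, block {q3,q4} splits into {q3} and {q4}.
The partition is now stable with 7 blocks: {q5} | {q0,q2} | {q8} | {q6} | {q3} | {q7} | {q4}.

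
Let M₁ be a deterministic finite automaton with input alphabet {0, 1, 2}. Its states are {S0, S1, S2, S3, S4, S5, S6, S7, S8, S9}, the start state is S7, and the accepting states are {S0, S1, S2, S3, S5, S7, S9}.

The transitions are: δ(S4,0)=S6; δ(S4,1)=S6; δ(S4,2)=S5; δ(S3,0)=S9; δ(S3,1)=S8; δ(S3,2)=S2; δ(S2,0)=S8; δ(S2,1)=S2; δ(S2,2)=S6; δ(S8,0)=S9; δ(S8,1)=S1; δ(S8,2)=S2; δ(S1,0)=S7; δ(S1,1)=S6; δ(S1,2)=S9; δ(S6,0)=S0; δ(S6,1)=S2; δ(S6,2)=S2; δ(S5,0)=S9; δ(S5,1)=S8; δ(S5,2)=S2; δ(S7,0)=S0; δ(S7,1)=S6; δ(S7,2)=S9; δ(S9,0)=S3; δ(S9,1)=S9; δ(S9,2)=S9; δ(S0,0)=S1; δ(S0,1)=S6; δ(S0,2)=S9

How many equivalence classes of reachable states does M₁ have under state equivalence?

6

Reachable states from the start: {S0,S1,S2,S3,S6,S7,S8,S9}. Unreachable: {S4,S5} — drop them.
P0 = {S0,S1,S2,S3,S7,S9} | {S6,S8}.
Refine {S0,S1,S2,S3,S7,S9} on symbol 0: members go to different blocks, giving {S0,S1,S3,S7,S9} and {S2}.
Split {S0,S1,S3,S7,S9} by δ(·,1) → {S0,S1,S3,S7} and {S9}.
On input 0, block {S0,S1,S3,S7} splits into {S0,S1,S7} and {S3}.
On input 0, block {S6,S8} splits into {S6} and {S8}.
Stable partition: {S0,S1,S7} | {S6} | {S2} | {S9} | {S3} | {S8} — 6 equivalence classes.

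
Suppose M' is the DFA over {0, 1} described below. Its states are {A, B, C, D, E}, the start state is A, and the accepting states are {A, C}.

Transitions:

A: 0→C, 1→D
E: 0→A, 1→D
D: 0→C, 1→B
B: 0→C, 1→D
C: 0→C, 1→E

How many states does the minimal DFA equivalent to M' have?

Every state is reachable, so we keep all 5.
Initial partition by acceptance: {A,C} | {B,D,E}.
Stable partition: {A,C} | {B,D,E} — 2 equivalence classes.

2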